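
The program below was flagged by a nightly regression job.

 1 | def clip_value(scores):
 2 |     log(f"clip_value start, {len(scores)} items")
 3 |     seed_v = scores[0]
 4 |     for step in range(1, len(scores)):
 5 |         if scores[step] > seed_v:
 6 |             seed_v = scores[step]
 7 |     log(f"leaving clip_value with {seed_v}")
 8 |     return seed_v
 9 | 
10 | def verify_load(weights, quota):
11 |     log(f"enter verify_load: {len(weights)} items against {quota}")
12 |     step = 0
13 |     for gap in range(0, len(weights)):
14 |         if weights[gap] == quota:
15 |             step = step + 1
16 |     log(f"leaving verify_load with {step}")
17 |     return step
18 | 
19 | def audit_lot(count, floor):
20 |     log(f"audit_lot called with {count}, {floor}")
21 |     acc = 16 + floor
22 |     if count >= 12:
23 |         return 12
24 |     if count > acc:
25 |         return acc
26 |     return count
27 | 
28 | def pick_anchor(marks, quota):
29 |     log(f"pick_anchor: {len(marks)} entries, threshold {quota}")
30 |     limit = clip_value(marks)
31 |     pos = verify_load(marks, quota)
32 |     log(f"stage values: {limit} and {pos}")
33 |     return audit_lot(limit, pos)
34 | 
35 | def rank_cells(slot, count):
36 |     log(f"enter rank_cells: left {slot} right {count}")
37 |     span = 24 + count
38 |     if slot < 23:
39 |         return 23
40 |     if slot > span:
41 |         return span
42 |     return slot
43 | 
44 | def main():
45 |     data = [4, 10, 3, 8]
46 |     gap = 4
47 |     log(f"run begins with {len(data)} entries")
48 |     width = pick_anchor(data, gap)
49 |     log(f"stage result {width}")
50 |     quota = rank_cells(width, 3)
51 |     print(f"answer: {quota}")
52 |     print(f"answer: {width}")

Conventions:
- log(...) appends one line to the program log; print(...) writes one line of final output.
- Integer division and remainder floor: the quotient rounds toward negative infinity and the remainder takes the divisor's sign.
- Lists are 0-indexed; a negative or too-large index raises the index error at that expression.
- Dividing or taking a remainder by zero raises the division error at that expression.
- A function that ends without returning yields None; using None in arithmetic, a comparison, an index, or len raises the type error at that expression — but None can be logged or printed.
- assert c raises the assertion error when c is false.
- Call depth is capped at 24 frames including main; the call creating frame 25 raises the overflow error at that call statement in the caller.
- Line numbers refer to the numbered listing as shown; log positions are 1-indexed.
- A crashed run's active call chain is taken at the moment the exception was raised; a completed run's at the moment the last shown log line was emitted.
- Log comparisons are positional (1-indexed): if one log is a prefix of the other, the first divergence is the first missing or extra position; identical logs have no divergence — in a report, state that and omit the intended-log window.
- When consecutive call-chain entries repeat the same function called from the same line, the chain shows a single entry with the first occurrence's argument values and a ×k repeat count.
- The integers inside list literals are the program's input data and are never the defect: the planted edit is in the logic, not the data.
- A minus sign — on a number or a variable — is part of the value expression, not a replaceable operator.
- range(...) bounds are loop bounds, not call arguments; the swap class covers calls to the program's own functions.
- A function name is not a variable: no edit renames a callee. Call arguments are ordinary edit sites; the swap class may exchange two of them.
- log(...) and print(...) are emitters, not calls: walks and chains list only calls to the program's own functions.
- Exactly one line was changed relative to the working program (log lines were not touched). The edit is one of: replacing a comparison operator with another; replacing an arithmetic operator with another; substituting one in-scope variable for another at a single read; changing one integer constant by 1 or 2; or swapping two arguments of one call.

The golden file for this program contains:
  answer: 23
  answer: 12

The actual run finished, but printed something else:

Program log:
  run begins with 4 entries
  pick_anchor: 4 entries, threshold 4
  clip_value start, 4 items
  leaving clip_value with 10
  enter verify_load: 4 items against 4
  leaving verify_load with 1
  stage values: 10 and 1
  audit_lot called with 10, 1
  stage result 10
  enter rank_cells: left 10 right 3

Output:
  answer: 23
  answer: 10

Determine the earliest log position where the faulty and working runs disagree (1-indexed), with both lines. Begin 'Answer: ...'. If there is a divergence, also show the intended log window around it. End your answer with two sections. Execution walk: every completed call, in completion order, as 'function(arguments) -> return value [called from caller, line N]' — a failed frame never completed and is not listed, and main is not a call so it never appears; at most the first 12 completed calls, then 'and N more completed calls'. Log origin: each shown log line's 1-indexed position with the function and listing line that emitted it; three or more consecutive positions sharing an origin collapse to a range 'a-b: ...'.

Answer: position 9 — the shown line 'stage result 10' should read 'stage result 12'.
Intended log window:
  7: stage values: 10 and 1
  8: audit_lot called with 10, 1
  9: stage result 12
  10: enter rank_cells: left 12 right 3
Execution walk:
  clip_value([4, 10, 3, 8]) -> 10  [called from pick_anchor, line 30]
  verify_load([4, 10, 3, 8], 4) -> 1  [called from pick_anchor, line 31]
  audit_lot(10, 1) -> 10  [called from pick_anchor, line 33]
  pick_anchor([4, 10, 3, 8], 4) -> 10  [called from main, line 48]
  rank_cells(10, 3) -> 23  [called from main, line 50]
Log line origins:
  1 — main, line 47
  2 — pick_anchor, line 29
  3 — clip_value, line 2
  4 — clip_value, line 7
  5 — verify_load, line 11
  6 — verify_load, line 16
  7 — pick_anchor, line 32
  8 — audit_lot, line 20
  9 — main, line 49
  10 — rank_cells, line 36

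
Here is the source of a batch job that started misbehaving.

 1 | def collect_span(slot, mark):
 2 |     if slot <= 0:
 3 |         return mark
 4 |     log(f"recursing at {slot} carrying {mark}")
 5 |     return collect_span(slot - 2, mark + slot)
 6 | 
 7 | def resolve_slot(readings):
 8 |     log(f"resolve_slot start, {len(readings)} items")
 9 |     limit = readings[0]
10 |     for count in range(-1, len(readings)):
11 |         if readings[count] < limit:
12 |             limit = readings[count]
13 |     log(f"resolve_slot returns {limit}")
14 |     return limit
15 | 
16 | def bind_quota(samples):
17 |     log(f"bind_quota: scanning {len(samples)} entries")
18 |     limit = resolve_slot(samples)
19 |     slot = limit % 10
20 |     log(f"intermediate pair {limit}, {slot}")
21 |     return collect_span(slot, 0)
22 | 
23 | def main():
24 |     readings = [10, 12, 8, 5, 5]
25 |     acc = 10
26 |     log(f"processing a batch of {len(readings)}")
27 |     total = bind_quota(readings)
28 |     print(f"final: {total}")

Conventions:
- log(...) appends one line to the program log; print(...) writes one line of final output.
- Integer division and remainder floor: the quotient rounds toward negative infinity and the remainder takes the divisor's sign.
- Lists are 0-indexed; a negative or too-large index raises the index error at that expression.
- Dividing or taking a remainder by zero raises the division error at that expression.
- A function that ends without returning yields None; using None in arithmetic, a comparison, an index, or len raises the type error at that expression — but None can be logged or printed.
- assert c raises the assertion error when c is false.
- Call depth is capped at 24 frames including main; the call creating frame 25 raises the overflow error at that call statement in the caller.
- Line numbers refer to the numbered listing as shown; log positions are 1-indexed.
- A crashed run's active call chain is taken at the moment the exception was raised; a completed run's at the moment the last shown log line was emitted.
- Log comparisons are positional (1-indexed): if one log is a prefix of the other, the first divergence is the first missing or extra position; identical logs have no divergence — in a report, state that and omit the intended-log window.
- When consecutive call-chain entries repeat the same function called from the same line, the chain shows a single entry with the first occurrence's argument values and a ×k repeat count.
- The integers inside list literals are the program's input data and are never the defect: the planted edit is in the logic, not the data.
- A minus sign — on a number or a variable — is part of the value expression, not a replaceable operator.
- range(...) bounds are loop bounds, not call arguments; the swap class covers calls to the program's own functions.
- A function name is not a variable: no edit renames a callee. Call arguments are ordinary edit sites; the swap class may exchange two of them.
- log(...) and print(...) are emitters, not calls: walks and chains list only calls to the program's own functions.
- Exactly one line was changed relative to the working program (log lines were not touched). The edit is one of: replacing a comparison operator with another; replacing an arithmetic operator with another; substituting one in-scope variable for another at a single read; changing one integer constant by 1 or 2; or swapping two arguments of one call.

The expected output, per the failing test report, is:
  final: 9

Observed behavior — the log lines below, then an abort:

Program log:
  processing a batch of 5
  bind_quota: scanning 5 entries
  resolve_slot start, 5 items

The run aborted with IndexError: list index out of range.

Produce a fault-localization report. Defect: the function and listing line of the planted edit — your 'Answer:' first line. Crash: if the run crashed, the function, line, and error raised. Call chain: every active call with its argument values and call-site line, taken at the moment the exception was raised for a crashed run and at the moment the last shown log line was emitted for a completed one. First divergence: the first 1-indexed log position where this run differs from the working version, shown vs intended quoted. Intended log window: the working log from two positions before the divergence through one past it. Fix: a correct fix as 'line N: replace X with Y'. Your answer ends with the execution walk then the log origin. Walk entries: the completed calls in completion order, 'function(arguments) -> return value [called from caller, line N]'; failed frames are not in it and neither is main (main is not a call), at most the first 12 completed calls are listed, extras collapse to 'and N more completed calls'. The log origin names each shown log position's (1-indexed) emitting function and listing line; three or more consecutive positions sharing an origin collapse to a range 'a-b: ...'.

Answer: the defect is in resolve_slot at line 10.
Core observation: The faulty run's log stops after 3 lines; the working version's next line would be 'resolve_slot returns 5'.
Crash: resolve_slot, line 11, IndexError.
Call chain: main -> bind_quota([10, 12, 8, 5, 5]) (called at line 27) -> resolve_slot([10, 12, 8, 5, 5]) (called at line 18).
First divergence: position 4; the shown log stops at 3 lines while the working version next logs 'resolve_slot returns 5'.
Intended log window:
  2: bind_quota: scanning 5 entries
  3: resolve_slot start, 5 items
  4: resolve_slot returns 5
  5: intermediate pair 5, 5
Execution walk:
  (no call completed)
Log origins:
  1: emitted by main (line 26)
  2: emitted by bind_quota (line 17)
  3: emitted by resolve_slot (line 8)
A correct fix: line 10: replace `-1` with `1`.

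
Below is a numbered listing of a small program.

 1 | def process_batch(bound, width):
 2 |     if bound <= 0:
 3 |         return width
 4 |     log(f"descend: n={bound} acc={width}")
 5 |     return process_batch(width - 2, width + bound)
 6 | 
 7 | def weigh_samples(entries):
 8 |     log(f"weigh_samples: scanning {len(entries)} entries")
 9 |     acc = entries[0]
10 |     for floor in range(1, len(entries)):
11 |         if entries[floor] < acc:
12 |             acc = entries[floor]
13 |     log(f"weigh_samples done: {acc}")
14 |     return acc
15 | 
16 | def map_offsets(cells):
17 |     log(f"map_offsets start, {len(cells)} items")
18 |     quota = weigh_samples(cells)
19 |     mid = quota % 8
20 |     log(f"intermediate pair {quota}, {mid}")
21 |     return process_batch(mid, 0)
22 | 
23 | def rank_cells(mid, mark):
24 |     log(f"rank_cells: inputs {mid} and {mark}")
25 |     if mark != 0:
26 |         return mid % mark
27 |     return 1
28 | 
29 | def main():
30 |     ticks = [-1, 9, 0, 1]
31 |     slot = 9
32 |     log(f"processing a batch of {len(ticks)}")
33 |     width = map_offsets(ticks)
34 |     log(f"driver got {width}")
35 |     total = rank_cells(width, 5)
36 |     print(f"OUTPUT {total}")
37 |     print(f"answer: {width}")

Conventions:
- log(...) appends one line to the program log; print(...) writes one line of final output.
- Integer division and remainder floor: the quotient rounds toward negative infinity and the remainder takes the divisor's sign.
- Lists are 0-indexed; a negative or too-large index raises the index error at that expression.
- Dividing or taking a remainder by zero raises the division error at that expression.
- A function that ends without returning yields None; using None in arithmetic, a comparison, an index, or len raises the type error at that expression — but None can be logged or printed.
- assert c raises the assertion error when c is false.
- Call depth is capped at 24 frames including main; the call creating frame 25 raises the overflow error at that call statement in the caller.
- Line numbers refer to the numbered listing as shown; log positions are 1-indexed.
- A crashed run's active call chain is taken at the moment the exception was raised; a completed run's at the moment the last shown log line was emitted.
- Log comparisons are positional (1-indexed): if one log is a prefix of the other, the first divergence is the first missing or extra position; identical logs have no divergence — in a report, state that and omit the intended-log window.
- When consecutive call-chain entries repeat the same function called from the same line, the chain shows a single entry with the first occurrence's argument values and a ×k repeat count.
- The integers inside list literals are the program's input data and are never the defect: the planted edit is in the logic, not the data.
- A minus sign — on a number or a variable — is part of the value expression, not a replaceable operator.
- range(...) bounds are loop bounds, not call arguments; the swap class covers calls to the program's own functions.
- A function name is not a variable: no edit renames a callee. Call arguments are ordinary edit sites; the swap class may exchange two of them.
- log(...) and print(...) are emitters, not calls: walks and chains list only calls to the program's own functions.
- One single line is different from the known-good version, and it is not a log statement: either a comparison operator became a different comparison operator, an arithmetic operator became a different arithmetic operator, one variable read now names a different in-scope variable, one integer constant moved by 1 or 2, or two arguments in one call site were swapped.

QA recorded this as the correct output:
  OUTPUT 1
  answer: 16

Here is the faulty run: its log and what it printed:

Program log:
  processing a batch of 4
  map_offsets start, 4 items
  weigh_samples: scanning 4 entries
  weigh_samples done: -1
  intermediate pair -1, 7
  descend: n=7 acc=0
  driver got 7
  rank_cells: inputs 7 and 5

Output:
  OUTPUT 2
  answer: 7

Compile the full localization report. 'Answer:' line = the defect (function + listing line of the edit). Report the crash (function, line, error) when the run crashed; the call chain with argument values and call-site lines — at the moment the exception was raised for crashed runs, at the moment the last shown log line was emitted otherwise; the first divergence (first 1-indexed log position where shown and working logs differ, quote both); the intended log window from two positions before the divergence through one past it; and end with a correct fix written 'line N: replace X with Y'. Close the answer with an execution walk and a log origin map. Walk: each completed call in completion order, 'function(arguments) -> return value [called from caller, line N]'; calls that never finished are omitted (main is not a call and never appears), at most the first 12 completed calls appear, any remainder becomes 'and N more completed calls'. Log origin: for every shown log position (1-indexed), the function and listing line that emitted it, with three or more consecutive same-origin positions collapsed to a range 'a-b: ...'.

Answer: the defect is in process_batch at line 5.
The tell: Everything matches until log position 7, which reads 'driver got 7' in place of 'descend: n=5 acc=7'.
Call chain: main -> rank_cells(7, 5) (called at line 35).
First divergence: position 7 — shown 'driver got 7', intended 'descend: n=5 acc=7'.
Intended log window:
  5: intermediate pair -1, 7
  6: descend: n=7 acc=0
  7: descend: n=5 acc=7
  8: descend: n=3 acc=12
Execution walk:
  weigh_samples([-1, 9, 0, 1]) -> -1  [called from map_offsets, line 18]
  process_batch(-2, 7) -> 7  [called from process_batch, line 5]
  process_batch(7, 0) -> 7  [called from map_offsets, line 21]
  map_offsets([-1, 9, 0, 1]) -> 7  [called from main, line 33]
  rank_cells(7, 5) -> 2  [called from main, line 35]
Log origins:
  1: emitted by main (line 32)
  2: emitted by map_offsets (line 17)
  3: emitted by weigh_samples (line 8)
  4: emitted by weigh_samples (line 13)
  5: emitted by map_offsets (line 20)
  6: emitted by process_batch (line 4)
  7: emitted by main (line 34)
  8: emitted by rank_cells (line 24)
A correct fix: line 5: replace `width - 2` with `bound - 2`.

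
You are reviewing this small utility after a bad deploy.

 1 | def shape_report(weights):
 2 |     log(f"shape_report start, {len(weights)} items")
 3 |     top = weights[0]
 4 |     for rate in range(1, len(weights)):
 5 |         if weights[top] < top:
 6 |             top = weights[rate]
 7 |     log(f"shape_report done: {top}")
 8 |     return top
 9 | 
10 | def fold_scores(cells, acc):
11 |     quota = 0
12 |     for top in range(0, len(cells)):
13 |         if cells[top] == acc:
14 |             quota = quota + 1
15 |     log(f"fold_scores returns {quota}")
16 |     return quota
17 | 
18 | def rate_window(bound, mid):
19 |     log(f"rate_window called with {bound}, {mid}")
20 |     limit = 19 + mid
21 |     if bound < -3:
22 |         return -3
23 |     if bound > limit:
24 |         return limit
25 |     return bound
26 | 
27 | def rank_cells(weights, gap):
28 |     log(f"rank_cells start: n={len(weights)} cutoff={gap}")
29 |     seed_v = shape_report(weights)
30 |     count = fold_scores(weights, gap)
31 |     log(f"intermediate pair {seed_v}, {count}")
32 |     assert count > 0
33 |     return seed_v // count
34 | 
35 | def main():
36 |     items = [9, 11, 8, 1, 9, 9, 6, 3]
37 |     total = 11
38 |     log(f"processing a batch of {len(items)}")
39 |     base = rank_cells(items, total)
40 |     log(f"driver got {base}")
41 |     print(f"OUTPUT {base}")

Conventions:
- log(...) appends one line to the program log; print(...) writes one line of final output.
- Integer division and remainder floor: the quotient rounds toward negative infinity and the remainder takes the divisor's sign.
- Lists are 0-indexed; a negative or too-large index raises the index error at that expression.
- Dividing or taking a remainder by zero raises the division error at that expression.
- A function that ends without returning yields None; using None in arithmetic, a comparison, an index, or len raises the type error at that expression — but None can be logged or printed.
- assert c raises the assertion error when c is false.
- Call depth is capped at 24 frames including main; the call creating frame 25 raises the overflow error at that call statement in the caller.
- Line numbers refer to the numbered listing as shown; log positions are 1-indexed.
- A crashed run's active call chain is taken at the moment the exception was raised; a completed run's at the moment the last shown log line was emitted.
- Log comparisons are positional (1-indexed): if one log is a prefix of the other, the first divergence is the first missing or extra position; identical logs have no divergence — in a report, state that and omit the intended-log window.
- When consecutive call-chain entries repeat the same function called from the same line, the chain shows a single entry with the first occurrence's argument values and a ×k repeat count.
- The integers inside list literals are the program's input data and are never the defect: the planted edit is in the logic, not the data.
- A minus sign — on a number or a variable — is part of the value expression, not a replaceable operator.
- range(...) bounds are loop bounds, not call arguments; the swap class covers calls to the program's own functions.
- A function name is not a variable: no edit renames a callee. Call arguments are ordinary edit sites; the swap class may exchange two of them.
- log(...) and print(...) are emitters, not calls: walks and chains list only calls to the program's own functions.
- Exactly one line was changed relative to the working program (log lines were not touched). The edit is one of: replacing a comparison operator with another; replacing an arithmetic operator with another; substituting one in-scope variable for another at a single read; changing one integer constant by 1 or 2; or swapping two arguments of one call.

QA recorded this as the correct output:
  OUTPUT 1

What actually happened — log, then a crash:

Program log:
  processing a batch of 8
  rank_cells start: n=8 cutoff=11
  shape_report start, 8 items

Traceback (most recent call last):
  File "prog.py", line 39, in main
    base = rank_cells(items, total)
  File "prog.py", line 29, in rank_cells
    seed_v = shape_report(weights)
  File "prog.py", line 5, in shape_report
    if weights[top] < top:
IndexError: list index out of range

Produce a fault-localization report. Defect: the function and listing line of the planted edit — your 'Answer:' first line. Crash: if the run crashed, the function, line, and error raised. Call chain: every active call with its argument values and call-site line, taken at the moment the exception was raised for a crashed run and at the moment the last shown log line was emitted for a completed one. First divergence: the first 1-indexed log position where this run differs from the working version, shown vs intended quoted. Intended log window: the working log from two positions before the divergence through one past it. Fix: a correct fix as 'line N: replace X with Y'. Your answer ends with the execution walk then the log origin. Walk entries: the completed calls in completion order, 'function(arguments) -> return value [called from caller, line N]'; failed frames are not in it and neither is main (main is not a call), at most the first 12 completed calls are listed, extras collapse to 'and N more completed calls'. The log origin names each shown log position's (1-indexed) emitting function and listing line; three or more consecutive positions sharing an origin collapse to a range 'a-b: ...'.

Answer: the defect is in shape_report at line 5.
Core observation: After 3 matching log lines the faulty run goes silent, while the working version continues with 'shape_report done: 1'.
Crash: shape_report, line 5, IndexError.
Call chain: main -> rank_cells([9, 11, 8, 1, 9, 9, 6, 3], 11) (called at line 39) -> shape_report([9, 11, 8, 1, 9, 9, 6, 3]) (called at line 29).
First divergence: position 4 — after 3 matching lines the faulty run goes silent; intended next line 'shape_report done: 1'.
Intended log window:
  2: rank_cells start: n=8 cutoff=11
  3: shape_report start, 8 items
  4: shape_report done: 1
  5: fold_scores returns 1
Execution walk:
  (no call completed)
Log origin:
  1: from main, line 38
  2: from rank_cells, line 28
  3: from shape_report, line 2
A correct fix: line 5: replace `weights[top]` with `weights[rate]`.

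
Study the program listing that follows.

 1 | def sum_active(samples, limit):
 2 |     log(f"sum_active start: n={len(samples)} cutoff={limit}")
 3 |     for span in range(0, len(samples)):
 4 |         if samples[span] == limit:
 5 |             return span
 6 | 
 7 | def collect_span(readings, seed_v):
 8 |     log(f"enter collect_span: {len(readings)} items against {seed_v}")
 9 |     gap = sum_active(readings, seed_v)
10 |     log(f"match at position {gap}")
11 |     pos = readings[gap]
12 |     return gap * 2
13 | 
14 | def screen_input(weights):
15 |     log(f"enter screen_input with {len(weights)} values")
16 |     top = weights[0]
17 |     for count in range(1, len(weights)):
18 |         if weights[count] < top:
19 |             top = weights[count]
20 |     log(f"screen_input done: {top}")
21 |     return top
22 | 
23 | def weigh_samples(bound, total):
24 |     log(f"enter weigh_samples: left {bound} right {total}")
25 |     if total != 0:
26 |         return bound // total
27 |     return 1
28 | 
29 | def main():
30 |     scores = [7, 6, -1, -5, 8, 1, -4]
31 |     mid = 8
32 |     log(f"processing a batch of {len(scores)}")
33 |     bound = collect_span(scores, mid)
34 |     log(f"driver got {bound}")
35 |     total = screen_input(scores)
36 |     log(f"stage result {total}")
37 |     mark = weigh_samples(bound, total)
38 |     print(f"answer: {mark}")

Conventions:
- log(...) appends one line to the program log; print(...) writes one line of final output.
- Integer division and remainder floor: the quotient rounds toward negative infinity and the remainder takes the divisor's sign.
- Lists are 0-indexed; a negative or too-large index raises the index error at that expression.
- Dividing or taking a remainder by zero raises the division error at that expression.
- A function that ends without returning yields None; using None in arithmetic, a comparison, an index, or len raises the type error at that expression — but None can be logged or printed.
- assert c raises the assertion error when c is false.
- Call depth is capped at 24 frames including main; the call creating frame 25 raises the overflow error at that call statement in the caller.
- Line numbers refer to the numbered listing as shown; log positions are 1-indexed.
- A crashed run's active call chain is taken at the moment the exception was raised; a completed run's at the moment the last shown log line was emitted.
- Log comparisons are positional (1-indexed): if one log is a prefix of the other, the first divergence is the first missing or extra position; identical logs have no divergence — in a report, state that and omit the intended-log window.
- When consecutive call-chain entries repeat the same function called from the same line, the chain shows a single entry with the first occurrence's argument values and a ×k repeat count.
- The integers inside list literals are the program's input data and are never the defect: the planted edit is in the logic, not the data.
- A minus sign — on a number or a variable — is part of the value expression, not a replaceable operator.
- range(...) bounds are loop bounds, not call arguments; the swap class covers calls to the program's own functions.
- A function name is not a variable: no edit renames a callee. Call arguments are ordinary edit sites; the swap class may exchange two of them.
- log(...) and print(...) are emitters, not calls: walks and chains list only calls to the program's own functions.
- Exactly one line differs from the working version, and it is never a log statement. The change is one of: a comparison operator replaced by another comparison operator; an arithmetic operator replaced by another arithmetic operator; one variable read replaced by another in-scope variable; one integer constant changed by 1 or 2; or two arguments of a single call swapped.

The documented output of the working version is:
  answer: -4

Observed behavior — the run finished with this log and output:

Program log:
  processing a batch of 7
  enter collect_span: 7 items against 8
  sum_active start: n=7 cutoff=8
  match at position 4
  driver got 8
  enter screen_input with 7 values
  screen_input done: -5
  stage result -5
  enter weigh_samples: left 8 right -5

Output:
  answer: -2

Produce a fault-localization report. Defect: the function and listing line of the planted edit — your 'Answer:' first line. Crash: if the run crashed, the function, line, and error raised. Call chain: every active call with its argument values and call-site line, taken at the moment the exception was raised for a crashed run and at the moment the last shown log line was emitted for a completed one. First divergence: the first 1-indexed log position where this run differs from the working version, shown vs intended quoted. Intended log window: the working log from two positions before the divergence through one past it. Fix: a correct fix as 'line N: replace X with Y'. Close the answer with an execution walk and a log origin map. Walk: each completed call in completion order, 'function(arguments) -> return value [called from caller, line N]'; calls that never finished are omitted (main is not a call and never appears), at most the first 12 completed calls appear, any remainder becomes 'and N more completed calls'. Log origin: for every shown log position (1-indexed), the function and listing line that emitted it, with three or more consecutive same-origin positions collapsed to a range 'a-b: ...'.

Answer: the defect is in collect_span at line 12.
The tell: The earliest visible damage is log position 5 — 'driver got 8' rather than the intended 'driver got 16'.
Call chain: main -> weigh_samples(8, -5) (called at line 37).
First divergence: position 5 — the shown line 'driver got 8' should read 'driver got 16'.
Intended log window:
  3: sum_active start: n=7 cutoff=8
  4: match at position 4
  5: driver got 16
  6: enter screen_input with 7 values
Execution walk:
  sum_active([7, 6, -1, -5, 8, 1, -4], 8) -> 4  [called from collect_span, line 9]
  collect_span([7, 6, -1, -5, 8, 1, -4], 8) -> 8  [called from main, line 33]
  screen_input([7, 6, -1, -5, 8, 1, -4]) -> -5  [called from main, line 35]
  weigh_samples(8, -5) -> -2  [called from main, line 37]
Log origins:
  1: emitted by main (line 32)
  2: emitted by collect_span (line 8)
  3: emitted by sum_active (line 2)
  4: emitted by collect_span (line 10)
  5: emitted by main (line 34)
  6: emitted by screen_input (line 15)
  7: emitted by screen_input (line 20)
  8: emitted by main (line 36)
  9: emitted by weigh_samples (line 24)
A correct fix: line 12: replace `gap` with `pos`.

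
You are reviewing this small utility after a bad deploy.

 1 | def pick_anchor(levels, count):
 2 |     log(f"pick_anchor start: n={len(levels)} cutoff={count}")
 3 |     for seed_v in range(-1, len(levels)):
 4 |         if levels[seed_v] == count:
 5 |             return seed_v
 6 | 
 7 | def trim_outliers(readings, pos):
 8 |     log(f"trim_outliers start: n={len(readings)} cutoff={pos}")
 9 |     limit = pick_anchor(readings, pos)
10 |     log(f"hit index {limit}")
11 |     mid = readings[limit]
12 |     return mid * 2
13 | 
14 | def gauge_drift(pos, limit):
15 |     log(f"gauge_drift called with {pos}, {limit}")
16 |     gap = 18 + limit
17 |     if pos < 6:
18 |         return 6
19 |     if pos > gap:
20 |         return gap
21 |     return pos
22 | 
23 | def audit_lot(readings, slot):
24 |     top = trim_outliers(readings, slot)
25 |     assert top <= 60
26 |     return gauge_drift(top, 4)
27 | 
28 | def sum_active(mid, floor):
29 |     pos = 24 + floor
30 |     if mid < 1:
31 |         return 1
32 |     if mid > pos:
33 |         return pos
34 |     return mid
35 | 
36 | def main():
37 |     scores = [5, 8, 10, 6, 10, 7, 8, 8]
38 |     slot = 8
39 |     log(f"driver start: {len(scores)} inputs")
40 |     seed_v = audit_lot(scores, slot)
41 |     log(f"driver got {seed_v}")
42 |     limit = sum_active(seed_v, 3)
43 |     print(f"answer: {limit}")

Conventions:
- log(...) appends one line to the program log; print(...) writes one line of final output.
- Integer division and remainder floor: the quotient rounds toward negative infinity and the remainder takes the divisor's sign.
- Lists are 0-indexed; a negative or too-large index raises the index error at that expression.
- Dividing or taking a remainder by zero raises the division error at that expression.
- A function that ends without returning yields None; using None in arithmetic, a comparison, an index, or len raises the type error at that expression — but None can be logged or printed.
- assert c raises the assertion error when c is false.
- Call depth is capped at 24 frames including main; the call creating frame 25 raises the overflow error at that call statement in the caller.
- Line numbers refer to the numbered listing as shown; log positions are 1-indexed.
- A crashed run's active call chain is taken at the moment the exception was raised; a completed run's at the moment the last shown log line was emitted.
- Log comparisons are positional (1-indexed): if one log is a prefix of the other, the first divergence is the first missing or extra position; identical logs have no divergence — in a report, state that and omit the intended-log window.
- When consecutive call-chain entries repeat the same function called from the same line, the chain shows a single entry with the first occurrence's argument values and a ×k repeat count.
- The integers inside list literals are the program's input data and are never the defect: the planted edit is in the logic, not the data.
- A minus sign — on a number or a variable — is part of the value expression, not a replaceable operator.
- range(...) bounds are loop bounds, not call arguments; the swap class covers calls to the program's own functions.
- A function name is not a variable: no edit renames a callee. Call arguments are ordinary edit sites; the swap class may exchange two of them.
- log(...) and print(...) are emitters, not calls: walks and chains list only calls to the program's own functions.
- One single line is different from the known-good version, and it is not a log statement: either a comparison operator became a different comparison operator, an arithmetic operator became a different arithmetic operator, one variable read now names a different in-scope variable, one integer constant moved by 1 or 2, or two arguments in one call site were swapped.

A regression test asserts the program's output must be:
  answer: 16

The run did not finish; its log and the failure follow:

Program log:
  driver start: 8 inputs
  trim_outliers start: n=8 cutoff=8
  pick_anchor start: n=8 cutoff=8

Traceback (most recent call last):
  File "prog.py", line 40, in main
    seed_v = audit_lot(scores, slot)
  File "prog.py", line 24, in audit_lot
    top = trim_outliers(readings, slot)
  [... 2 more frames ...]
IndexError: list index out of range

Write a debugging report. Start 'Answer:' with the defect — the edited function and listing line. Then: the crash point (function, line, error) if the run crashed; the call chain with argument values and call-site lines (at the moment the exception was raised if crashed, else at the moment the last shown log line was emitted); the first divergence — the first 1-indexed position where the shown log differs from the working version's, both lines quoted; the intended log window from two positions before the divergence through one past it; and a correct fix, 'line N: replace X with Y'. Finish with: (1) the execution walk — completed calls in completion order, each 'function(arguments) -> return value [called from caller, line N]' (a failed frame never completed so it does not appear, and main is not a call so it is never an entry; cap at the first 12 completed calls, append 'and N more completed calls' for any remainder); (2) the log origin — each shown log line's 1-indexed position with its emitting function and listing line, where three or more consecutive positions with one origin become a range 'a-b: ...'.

Answer: the defect is in pick_anchor at line 3.
Core observation: The faulty run's log stops after 3 lines; the working version's next line would be 'hit index 1'.
Crash: pick_anchor, line 4, IndexError.
Call chain: main -> audit_lot([5, 8, 10, 6, 10, 7, 8, 8], 8) (called at line 40) -> trim_outliers([5, 8, 10, 6, 10, 7, 8, 8], 8) (called at line 24) -> pick_anchor([5, 8, 10, 6, 10, 7, 8, 8], 8) (called at line 9).
First divergence: position 4 — the faulty run's log ends after 3 lines; the working version continues with 'hit index 1'.
Intended log window:
  2: trim_outliers start: n=8 cutoff=8
  3: pick_anchor start: n=8 cutoff=8
  4: hit index 1
  5: gauge_drift called with 16, 4
Execution walk:
  (no call completed)
Log line origins:
  1: logged in main at line 39
  2: logged in trim_outliers at line 8
  3: logged in pick_anchor at line 2
A correct fix: line 3: replace `-1` with `0`.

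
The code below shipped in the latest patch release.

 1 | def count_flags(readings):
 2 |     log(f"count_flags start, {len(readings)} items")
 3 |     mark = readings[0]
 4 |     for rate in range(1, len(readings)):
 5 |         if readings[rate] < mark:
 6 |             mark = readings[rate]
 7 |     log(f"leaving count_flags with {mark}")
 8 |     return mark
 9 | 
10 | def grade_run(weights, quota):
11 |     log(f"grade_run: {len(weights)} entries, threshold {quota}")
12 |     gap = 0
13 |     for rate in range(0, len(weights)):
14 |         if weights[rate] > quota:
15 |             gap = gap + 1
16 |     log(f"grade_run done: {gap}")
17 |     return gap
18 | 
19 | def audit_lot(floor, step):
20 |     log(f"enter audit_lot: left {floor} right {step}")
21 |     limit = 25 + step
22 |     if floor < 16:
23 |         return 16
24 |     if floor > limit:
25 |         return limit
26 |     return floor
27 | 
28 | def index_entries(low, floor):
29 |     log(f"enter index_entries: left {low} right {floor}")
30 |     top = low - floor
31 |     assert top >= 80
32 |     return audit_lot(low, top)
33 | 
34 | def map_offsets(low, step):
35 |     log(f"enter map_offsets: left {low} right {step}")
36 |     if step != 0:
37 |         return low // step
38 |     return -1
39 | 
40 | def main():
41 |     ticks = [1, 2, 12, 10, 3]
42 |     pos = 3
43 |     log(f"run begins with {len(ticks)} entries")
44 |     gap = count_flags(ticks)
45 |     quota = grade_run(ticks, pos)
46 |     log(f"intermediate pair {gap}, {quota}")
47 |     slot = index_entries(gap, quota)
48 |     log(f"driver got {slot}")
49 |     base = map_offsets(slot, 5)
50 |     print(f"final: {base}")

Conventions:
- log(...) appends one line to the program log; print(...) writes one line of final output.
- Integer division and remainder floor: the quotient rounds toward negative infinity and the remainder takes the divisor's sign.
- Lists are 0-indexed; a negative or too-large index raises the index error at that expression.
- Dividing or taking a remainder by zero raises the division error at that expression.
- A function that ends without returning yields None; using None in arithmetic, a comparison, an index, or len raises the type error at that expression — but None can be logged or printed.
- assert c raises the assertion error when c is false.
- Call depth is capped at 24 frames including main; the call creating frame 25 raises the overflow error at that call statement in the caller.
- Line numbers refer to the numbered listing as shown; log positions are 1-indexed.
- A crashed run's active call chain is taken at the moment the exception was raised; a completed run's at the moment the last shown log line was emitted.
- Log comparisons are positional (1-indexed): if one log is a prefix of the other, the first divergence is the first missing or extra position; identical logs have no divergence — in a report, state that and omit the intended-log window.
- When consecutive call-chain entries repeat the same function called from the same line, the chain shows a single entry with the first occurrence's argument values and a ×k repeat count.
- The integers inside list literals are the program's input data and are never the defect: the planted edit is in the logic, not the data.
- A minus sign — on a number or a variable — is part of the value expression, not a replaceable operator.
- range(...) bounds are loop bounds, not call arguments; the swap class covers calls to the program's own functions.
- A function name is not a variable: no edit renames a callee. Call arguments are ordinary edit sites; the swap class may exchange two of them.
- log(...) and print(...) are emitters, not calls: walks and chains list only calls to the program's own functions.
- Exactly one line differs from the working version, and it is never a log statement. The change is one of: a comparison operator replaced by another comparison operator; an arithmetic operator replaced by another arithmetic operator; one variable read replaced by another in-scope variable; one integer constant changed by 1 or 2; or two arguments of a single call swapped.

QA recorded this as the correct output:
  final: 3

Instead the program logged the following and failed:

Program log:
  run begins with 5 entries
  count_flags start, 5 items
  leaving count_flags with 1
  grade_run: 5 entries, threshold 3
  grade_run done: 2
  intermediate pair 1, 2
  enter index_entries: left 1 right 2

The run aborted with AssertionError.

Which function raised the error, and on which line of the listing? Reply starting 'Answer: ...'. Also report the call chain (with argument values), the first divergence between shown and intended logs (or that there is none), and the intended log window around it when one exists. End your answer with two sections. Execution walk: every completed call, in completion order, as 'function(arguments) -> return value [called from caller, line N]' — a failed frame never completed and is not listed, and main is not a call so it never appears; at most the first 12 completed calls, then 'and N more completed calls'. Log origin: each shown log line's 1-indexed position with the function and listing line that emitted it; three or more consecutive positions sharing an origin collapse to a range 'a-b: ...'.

Answer: the error was raised in index_entries, line 31.
Key fact: Only 7 log lines were emitted before the run died; the intended continuation was 'enter audit_lot: left 1 right -1'.
Call chain: main -> index_entries(1, 2) (called at line 47).
First divergence: position 8; the shown log stops at 7 lines while the working version next logs 'enter audit_lot: left 1 right -1'.
Intended log window:
  6: intermediate pair 1, 2
  7: enter index_entries: left 1 right 2
  8: enter audit_lot: left 1 right -1
  9: driver got 16
Execution walk:
  count_flags([1, 2, 12, 10, 3]) -> 1  [called from main, line 44]
  grade_run([1, 2, 12, 10, 3], 3) -> 2  [called from main, line 45]
Log line origins:
  1: from main, line 43
  2: from count_flags, line 2
  3: from count_flags, line 7
  4: from grade_run, line 11
  5: from grade_run, line 16
  6: from main, line 46
  7: from index_entries, line 29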